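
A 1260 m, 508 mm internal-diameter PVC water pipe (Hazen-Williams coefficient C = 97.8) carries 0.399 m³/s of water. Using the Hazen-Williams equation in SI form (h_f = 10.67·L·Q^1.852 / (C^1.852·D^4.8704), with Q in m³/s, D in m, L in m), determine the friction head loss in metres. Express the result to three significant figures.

h_f = 10.67·1260·0.399^1.852 / (97.8^1.852·0.508^4.8704) = 13.68 m

h_f ≈ 13.7 m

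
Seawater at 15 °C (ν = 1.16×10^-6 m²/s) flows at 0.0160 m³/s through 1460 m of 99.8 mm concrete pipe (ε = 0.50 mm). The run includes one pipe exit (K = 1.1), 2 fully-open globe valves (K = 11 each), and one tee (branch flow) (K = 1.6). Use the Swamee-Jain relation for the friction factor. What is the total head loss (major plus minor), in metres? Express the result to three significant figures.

H_L ≈ 102 m

V = 4Q/(πD²) = 2.045 m/s; V²/2g = 0.2132 m
Re = 1.76×10^5, ε/D = 0.00501 → f = 0.03111 (Swamee-Jain)
Major: h_f = f(L/D)·V²/2g = 0.03111·14629·0.2132 = 97.05 m
Minor: ΣK = 24.7; h_m = ΣK·V²/2g = 5.267 m
Total H_L = 97.05 + 5.267 = 102.3 m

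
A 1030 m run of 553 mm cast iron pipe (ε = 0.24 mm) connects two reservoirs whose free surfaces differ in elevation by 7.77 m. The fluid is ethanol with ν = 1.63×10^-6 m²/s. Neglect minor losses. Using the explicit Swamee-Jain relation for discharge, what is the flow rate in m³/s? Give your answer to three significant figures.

Swamee-Jain (Type II): Q = -0.965·√(gD⁵h_f/L)·ln[ε/(3.7D) + √(3.17ν²L/(gD³h_f))]
√(gD⁵h_f/L) = √(9.81·0.553⁵·7.77/1030) = 0.06186
ε/(3.7D) = 1.17×10^-4; √(3.17ν²L/(gD³h_f)) = 2.59×10^-5
Q = -0.965·0.06186·ln(1.432×10^-4) = 0.5284 m³/s
Check: V = 2.20 m/s, Re = 7.46×10^5, f = 0.01702, h_f = 7.82 m ≈ 7.77 m ✓

Q ≈ 0.528 m³/s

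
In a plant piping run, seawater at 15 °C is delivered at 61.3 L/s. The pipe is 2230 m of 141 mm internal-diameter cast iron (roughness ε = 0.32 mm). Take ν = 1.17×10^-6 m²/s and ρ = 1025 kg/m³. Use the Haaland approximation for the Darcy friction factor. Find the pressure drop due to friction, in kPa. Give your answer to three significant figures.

Δp ≈ 3070 kPa

V = 4Q/(πD²) = 4·0.0613/(π·0.141²) = 3.926 m/s
Re = VD/ν = 3.926·0.141/1.17×10^-6 = 4.73×10^5 → turbulent
ε/D = 0.32/141 = 0.00227
Haaland: f = 0.02459
h_f = f(L/D)V²/(2g) = 0.02459·(2230/0.141)·3.926²/(2·9.81) = 305.5 m
Δp = ρg·h_f = 1025·9.81·305.5 = 3072 kPa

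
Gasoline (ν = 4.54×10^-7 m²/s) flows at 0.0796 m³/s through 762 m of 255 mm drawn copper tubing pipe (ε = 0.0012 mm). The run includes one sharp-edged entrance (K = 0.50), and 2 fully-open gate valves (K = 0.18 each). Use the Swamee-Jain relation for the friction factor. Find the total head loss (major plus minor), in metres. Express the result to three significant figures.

V = 4Q/(πD²) = 1.559 m/s; V²/2g = 0.1238 m
Re = 8.75×10^5, ε/D = 4.71×10^-6 → f = 0.01198 (Swamee-Jain)
Major: h_f = f(L/D)·V²/2g = 0.01198·2988·0.1238 = 4.433 m
Minor: ΣK = 0.860; h_m = ΣK·V²/2g = 0.1065 m
Total H_L = 4.433 + 0.1065 = 4.539 m

H_L ≈ 4.54 m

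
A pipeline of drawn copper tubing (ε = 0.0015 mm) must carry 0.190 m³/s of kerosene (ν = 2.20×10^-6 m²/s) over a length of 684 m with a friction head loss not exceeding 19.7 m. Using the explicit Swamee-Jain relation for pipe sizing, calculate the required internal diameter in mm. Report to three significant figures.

Swamee-Jain (Type III): D = 0.66·[ε^1.25·(LQ²/(gh_f))^4.75 + ν·Q^9.4·(L/(gh_f))^5.2]^0.04
LQ²/(gh_f) = 0.1278; L/(gh_f) = 3.539
Term 1 = ε^1.25·(…)^4.75 = 2.99×10^-12; Term 2 = ν·Q^9.4·(…)^5.2 = 2.61×10^-10
D = 0.66·(2.99×10^-12 + 2.61×10^-10)^0.04 = 0.2732 m = 273 mm
Check: V = 3.24 m/s, Re = 4.03×10^5, f = 0.01369, h_f = 18.4 m ≈ 19.7 m ✓

D ≈ 273 mm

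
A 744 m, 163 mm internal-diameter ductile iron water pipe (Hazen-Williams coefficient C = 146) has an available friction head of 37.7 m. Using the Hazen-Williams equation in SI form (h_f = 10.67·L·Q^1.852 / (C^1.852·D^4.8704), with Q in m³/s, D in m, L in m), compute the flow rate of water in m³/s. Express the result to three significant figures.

Q ≈ 0.0689 m³/s

Rearranging: Q = [h_f·C^1.852·D^4.8704 / (10.67·L)]^(1/1.852)
Q = [37.7·146^1.852·0.163^4.8704 / (10.67·744)]^0.540 = 0.06887 m³/s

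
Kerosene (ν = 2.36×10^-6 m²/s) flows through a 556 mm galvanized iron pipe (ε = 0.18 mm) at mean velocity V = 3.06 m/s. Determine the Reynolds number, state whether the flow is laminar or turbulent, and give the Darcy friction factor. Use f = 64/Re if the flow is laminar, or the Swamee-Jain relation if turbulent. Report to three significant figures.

Re = VD/ν = 3.060·0.556/2.36×10^-6 = 7.21×10^5
Re > 4000 → turbulent; ε/D = 3.24×10^-4
Swamee-Jain: f = 0.01621

Re ≈ 7.21×10^5; turbulent; f ≈ 0.0162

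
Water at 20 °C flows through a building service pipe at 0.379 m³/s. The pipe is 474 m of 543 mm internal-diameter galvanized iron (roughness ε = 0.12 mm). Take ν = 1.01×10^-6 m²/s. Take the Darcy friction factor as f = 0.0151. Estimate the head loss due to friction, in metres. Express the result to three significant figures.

h_f ≈ 1.80 m

V = 4Q/(πD²) = 4·0.379/(π·0.543²) = 1.637 m/s
h_f = f(L/D)V²/(2g) = 0.01510·(474/0.543)·1.637²/(2·9.81) = 1.800 m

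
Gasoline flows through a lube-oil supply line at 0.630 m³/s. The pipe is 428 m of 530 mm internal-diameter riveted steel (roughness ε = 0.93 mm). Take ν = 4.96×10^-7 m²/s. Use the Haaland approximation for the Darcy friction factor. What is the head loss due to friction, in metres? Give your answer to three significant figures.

V = 4Q/(πD²) = 4·0.630/(π·0.530²) = 2.856 m/s
Re = VD/ν = 2.856·0.530/4.96×10^-7 = 3.05×10^6 → turbulent
ε/D = 0.93/530 = 0.00175
Haaland: f = 0.02273
h_f = f(L/D)V²/(2g) = 0.02273·(428/0.530)·2.856²/(2·9.81) = 7.629 m

h_f ≈ 7.63 m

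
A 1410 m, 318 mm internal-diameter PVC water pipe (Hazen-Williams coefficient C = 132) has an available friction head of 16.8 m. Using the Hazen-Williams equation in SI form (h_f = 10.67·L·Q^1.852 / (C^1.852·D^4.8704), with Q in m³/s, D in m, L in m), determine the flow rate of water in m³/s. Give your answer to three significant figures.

Rearranging: Q = [h_f·C^1.852·D^4.8704 / (10.67·L)]^(1/1.852)
Q = [16.8·132^1.852·0.318^4.8704 / (10.67·1410)]^0.540 = 0.1652 m³/s

Q ≈ 0.165 m³/s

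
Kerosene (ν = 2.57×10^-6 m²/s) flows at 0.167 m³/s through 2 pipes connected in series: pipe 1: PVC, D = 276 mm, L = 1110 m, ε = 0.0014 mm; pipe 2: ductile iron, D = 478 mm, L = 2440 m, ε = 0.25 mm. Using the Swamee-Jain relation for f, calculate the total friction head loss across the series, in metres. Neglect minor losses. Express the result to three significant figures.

H ≈ 27.4 m

Pipe 1: V = 2.791 m/s, Re = 3.00×10^5, ε/D = 5.07×10^-6, f = 0.01444, h_1 = f(L/D)V²/2g = 23.06 m
Pipe 2: V = 0.9306 m/s, Re = 1.73×10^5, ε/D = 5.23×10^-4, f = 0.01931, h_2 = f(L/D)V²/2g = 4.350 m
Series → Q common, losses add: H = Σh = 27.41 m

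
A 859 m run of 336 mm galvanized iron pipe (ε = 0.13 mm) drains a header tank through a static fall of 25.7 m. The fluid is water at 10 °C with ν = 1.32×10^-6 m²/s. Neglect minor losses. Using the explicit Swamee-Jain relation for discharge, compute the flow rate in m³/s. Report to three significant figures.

Swamee-Jain (Type II): Q = -0.965·√(gD⁵h_f/L)·ln[ε/(3.7D) + √(3.17ν²L/(gD³h_f))]
√(gD⁵h_f/L) = √(9.81·0.336⁵·25.7/859) = 0.03545
ε/(3.7D) = 1.05×10^-4; √(3.17ν²L/(gD³h_f)) = 2.23×10^-5
Q = -0.965·0.03545·ln(1.268×10^-4) = 0.3070 m³/s
Check: V = 3.46 m/s, Re = 8.81×10^5, f = 0.01656, h_f = 25.9 m ≈ 25.7 m ✓

Q ≈ 0.307 m³/s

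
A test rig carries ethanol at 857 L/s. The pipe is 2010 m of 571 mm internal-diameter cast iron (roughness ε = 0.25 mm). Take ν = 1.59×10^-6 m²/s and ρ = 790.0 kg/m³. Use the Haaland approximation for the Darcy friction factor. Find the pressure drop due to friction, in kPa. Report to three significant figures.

Δp ≈ 259 kPa

V = 4Q/(πD²) = 4·0.857/(π·0.571²) = 3.347 m/s
Re = VD/ν = 3.347·0.571/1.59×10^-6 = 1.20×10^6 → turbulent
ε/D = 0.25/571 = 4.38×10^-4
Haaland: f = 0.01665
h_f = f(L/D)V²/(2g) = 0.01665·(2010/0.571)·3.347²/(2·9.81) = 33.46 m
Δp = ρg·h_f = 790.0·9.81·33.46 = 259.3 kPa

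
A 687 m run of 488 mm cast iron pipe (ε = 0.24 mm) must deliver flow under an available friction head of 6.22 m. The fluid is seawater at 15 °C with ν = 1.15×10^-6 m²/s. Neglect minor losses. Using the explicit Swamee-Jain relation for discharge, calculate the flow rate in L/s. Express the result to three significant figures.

Q ≈ 420 L/s

Swamee-Jain (Type II): Q = -0.965·√(gD⁵h_f/L)·ln[ε/(3.7D) + √(3.17ν²L/(gD³h_f))]
√(gD⁵h_f/L) = √(9.81·0.488⁵·6.22/687) = 0.04958
ε/(3.7D) = 1.33×10^-4; √(3.17ν²L/(gD³h_f)) = 2.02×10^-5
Q = -0.965·0.04958·ln(1.531×10^-4) = 0.4203 m³/s
Check: V = 2.25 m/s, Re = 9.54×10^5, f = 0.01727, h_f = 6.26 m ≈ 6.22 m ✓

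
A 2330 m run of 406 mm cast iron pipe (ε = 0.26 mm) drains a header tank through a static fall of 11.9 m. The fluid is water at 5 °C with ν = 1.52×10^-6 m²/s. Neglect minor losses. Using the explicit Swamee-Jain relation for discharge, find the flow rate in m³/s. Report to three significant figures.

Q ≈ 0.191 m³/s

Swamee-Jain (Type II): Q = -0.965·√(gD⁵h_f/L)·ln[ε/(3.7D) + √(3.17ν²L/(gD³h_f))]
√(gD⁵h_f/L) = √(9.81·0.406⁵·11.9/2330) = 0.02351
ε/(3.7D) = 1.73×10^-4; √(3.17ν²L/(gD³h_f)) = 4.67×10^-5
Q = -0.965·0.02351·ln(2.198×10^-4) = 0.1911 m³/s
Check: V = 1.48 m/s, Re = 3.94×10^5, f = 0.01881, h_f = 12.0 m ≈ 11.9 m ✓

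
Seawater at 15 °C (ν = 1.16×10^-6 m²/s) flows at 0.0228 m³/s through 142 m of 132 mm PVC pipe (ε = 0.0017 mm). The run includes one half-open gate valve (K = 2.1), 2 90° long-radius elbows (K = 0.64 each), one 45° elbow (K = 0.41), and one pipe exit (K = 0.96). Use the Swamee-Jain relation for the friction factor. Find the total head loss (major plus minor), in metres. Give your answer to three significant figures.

H_L ≈ 3.08 m

V = 4Q/(πD²) = 1.666 m/s; V²/2g = 0.1415 m
Re = 1.90×10^5, ε/D = 1.29×10^-5 → f = 0.01581 (Swamee-Jain)
Major: h_f = f(L/D)·V²/2g = 0.01581·1076·0.1415 = 2.406 m
Minor: ΣK = 4.75; h_m = ΣK·V²/2g = 0.6720 m
Total H_L = 2.406 + 0.6720 = 3.078 m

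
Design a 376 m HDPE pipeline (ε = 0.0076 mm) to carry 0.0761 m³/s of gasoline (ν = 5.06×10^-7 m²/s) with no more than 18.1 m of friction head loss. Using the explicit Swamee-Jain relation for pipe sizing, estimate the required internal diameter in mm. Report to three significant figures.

Swamee-Jain (Type III): D = 0.66·[ε^1.25·(LQ²/(gh_f))^4.75 + ν·Q^9.4·(L/(gh_f))^5.2]^0.04
LQ²/(gh_f) = 0.01226; L/(gh_f) = 2.118
Term 1 = ε^1.25·(…)^4.75 = 3.33×10^-16; Term 2 = ν·Q^9.4·(…)^5.2 = 7.65×10^-16
D = 0.66·(3.33×10^-16 + 7.65×10^-16)^0.04 = 0.1664 m = 166 mm
Check: V = 3.50 m/s, Re = 1.15×10^6, f = 0.01241, h_f = 17.5 m ≈ 18.1 m ✓

D ≈ 166 mm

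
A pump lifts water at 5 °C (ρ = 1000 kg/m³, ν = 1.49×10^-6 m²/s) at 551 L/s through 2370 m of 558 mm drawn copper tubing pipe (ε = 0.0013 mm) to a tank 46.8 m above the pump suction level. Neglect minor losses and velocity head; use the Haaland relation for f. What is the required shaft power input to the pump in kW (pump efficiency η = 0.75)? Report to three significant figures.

P_shaft ≈ 432 kW

V = 4Q/(πD²) = 2.253 m/s; Re = 8.44×10^5; ε/D = 2.33×10^-6; f = 0.01196
h_f = f(L/D)V²/2g = 13.14 m
Total head H = z + h_f = 46.8 + 13.14 = 59.94 m
P_hyd = ρgQH = 1000·9.81·0.551·59.94 = 324.0 kW
P_shaft = P_hyd/η = 324.0/0.75 = 432.0 kW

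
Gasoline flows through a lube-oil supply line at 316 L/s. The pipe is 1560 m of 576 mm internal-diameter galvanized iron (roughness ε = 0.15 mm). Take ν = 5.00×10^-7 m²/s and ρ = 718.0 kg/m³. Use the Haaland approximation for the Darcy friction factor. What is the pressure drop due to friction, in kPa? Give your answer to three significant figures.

V = 4Q/(πD²) = 4·0.316/(π·0.576²) = 1.213 m/s
Re = VD/ν = 1.213·0.576/5.00×10^-7 = 1.40×10^6 → turbulent
ε/D = 0.15/576 = 2.60×10^-4
Haaland: f = 0.01504
h_f = f(L/D)V²/(2g) = 0.01504·(1560/0.576)·1.213²/(2·9.81) = 3.054 m
Δp = ρg·h_f = 718.0·9.81·3.054 = 21.51 kPa

Δp ≈ 21.5 kPa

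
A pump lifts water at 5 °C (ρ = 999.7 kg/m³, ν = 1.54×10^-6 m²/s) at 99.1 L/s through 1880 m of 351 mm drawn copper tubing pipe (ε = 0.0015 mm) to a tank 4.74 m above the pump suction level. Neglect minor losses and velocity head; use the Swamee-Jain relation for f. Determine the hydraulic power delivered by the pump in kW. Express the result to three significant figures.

P_hyd ≈ 8.81 kW

V = 4Q/(πD²) = 1.024 m/s; Re = 2.33×10^5; ε/D = 4.27×10^-6; f = 0.01512
h_f = f(L/D)V²/2g = 4.329 m
Total head H = z + h_f = 4.74 + 4.329 = 9.069 m
P_hyd = ρgQH = 999.7·9.81·0.0991·9.069 = 8.814 kW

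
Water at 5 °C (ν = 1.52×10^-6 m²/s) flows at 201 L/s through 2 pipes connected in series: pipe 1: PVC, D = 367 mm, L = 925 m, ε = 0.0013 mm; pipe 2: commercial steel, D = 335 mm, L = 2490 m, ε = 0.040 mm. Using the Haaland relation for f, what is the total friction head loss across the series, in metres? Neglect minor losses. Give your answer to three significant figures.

Pipe 1: V = 1.900 m/s, Re = 4.59×10^5, ε/D = 3.54×10^-6, f = 0.01330, h_1 = f(L/D)V²/2g = 6.170 m
Pipe 2: V = 2.280 m/s, Re = 5.03×10^5, ε/D = 1.19×10^-4, f = 0.01447, h_2 = f(L/D)V²/2g = 28.51 m
Series → Q common, losses add: H = Σh = 34.68 m

H ≈ 34.7 m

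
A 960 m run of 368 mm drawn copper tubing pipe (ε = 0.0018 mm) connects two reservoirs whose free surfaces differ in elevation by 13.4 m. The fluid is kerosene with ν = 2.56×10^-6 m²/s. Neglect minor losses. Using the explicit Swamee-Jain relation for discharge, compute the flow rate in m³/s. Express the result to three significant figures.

Swamee-Jain (Type II): Q = -0.965·√(gD⁵h_f/L)·ln[ε/(3.7D) + √(3.17ν²L/(gD³h_f))]
√(gD⁵h_f/L) = √(9.81·0.368⁵·13.4/960) = 0.03040
ε/(3.7D) = 1.32×10^-6; √(3.17ν²L/(gD³h_f)) = 5.52×10^-5
Q = -0.965·0.03040·ln(5.650×10^-5) = 0.2869 m³/s
Check: V = 2.70 m/s, Re = 3.88×10^5, f = 0.01377, h_f = 13.3 m ≈ 13.4 m ✓

Q ≈ 0.287 m³/s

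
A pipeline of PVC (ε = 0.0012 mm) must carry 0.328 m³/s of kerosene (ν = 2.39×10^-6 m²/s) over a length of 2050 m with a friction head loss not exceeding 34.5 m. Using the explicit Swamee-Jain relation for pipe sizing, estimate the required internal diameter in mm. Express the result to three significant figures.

D ≈ 376 mm

Swamee-Jain (Type III): D = 0.66·[ε^1.25·(LQ²/(gh_f))^4.75 + ν·Q^9.4·(L/(gh_f))^5.2]^0.04
LQ²/(gh_f) = 0.6516; L/(gh_f) = 6.057
Term 1 = ε^1.25·(…)^4.75 = 5.19×10^-9; Term 2 = ν·Q^9.4·(…)^5.2 = 7.86×10^-7
D = 0.66·(5.19×10^-9 + 7.86×10^-7)^0.04 = 0.3762 m = 376 mm
Check: V = 2.95 m/s, Re = 4.64×10^5, f = 0.01331, h_f = 32.2 m ≈ 34.5 m ✓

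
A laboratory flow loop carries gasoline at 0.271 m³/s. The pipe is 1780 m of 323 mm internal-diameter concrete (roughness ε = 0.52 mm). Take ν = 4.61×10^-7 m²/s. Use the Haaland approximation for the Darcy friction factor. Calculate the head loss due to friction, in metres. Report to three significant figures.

V = 4Q/(πD²) = 4·0.271/(π·0.323²) = 3.307 m/s
Re = VD/ν = 3.307·0.323/4.61×10^-7 = 2.32×10^6 → turbulent
ε/D = 0.52/323 = 0.00161
Haaland: f = 0.02225
h_f = f(L/D)V²/(2g) = 0.02225·(1780/0.323)·3.307²/(2·9.81) = 68.37 m

h_f ≈ 68.4 m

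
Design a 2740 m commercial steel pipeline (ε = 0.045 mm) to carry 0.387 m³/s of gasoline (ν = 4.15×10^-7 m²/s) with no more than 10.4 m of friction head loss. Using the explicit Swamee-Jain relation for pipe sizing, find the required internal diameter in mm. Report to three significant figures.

D ≈ 530 mm

Swamee-Jain (Type III): D = 0.66·[ε^1.25·(LQ²/(gh_f))^4.75 + ν·Q^9.4·(L/(gh_f))^5.2]^0.04
LQ²/(gh_f) = 4.022; L/(gh_f) = 26.86
Term 1 = ε^1.25·(…)^4.75 = 0.00274; Term 2 = ν·Q^9.4·(…)^5.2 = 0.00149
D = 0.66·(0.00274 + 0.00149)^0.04 = 0.5304 m = 530 mm
Check: V = 1.75 m/s, Re = 2.24×10^6, f = 0.01252, h_f = 10.1 m ≈ 10.4 m ✓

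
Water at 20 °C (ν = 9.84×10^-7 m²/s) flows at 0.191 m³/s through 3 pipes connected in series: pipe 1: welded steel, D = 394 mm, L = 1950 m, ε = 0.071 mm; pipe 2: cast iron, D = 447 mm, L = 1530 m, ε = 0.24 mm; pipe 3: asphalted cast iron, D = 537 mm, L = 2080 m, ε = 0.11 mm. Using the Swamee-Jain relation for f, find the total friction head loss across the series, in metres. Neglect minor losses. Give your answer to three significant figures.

Pipe 1: V = 1.567 m/s, Re = 6.27×10^5, ε/D = 1.80×10^-4, f = 0.01503, h_1 = f(L/D)V²/2g = 9.304 m
Pipe 2: V = 1.217 m/s, Re = 5.53×10^5, ε/D = 5.37×10^-4, f = 0.01792, h_2 = f(L/D)V²/2g = 4.631 m
Pipe 3: V = 0.8433 m/s, Re = 4.60×10^5, ε/D = 2.05×10^-4, f = 0.01567, h_3 = f(L/D)V²/2g = 2.200 m
Series → Q common, losses add: H = Σh = 16.14 m

H ≈ 16.1 m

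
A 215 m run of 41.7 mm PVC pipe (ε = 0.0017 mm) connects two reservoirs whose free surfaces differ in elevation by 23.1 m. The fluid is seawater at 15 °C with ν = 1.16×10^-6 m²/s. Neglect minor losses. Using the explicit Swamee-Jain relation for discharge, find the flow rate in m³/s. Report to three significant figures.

Swamee-Jain (Type II): Q = -0.965·√(gD⁵h_f/L)·ln[ε/(3.7D) + √(3.17ν²L/(gD³h_f))]
√(gD⁵h_f/L) = √(9.81·0.0417⁵·23.1/215) = 3.646×10^-4
ε/(3.7D) = 1.10×10^-5; √(3.17ν²L/(gD³h_f)) = 2.36×10^-4
Q = -0.965·3.646×10^-4·ln(2.473×10^-4) = 0.002922 m³/s
Check: V = 2.14 m/s, Re = 7.69×10^4, f = 0.01910, h_f = 23.0 m ≈ 23.1 m ✓

Q ≈ 0.00292 m³/s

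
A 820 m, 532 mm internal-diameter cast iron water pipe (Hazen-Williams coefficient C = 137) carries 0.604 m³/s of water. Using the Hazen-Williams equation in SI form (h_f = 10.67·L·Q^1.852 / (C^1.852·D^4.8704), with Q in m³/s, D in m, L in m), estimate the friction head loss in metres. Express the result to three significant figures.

h_f ≈ 8.21 m

h_f = 10.67·820·0.604^1.852 / (137^1.852·0.532^4.8704) = 8.207 m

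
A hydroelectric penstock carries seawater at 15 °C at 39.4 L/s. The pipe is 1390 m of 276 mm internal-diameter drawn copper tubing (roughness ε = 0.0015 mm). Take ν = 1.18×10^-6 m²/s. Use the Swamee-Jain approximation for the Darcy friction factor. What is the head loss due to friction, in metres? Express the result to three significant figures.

h_f ≈ 1.83 m

V = 4Q/(πD²) = 4·0.0394/(π·0.276²) = 0.6585 m/s
Re = VD/ν = 0.6585·0.276/1.18×10^-6 = 1.54×10^5 → turbulent
ε/D = 0.0015/276 = 5.43×10^-6
Swamee-Jain: f = 0.01640
h_f = f(L/D)V²/(2g) = 0.01640·(1390/0.276)·0.6585²/(2·9.81) = 1.825 m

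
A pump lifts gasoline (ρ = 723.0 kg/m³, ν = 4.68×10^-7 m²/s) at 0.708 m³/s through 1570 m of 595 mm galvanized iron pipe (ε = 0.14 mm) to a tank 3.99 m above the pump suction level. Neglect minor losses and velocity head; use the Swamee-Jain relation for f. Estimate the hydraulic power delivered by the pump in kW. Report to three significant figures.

V = 4Q/(πD²) = 2.546 m/s; Re = 3.24×10^6; ε/D = 2.35×10^-4; f = 0.01455
h_f = f(L/D)V²/2g = 12.68 m
Total head H = z + h_f = 3.99 + 12.68 = 16.67 m
P_hyd = ρgQH = 723.0·9.81·0.708·16.67 = 83.73 kW

P_hyd ≈ 83.7 kW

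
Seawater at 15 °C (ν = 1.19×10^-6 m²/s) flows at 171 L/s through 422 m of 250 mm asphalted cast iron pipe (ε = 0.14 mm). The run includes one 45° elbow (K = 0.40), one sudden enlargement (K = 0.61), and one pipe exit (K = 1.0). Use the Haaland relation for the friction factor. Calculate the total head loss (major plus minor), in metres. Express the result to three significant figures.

V = 4Q/(πD²) = 3.484 m/s; V²/2g = 0.6185 m
Re = 7.32×10^5, ε/D = 5.60×10^-4 → f = 0.01771 (Haaland)
Major: h_f = f(L/D)·V²/2g = 0.01771·1688·0.6185 = 18.49 m
Minor: ΣK = 2.01; h_m = ΣK·V²/2g = 1.243 m
Total H_L = 18.49 + 1.243 = 19.74 m

H_L ≈ 19.7 m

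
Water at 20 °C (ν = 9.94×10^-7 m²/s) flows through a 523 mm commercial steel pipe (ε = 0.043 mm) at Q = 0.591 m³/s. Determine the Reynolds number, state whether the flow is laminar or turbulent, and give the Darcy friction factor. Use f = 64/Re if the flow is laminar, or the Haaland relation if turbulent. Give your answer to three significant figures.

Re ≈ 1.45×10^6; turbulent; f ≈ 0.0127

V = 4Q/(πD²) = 2.751 m/s
Re = VD/ν = 2.751·0.523/9.94×10^-7 = 1.45×10^6
Re > 4000 → turbulent; ε/D = 8.22×10^-5
Haaland: f = 0.01267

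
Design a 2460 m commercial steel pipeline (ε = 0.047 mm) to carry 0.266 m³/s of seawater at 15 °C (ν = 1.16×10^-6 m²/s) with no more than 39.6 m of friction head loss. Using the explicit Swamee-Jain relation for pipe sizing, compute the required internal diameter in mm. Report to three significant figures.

Swamee-Jain (Type III): D = 0.66·[ε^1.25·(LQ²/(gh_f))^4.75 + ν·Q^9.4·(L/(gh_f))^5.2]^0.04
LQ²/(gh_f) = 0.4481; L/(gh_f) = 6.332
Term 1 = ε^1.25·(…)^4.75 = 8.59×10^-8; Term 2 = ν·Q^9.4·(…)^5.2 = 6.71×10^-8
D = 0.66·(8.59×10^-8 + 6.71×10^-8)^0.04 = 0.3523 m = 352 mm
Check: V = 2.73 m/s, Re = 8.29×10^5, f = 0.01417, h_f = 37.6 m ≈ 39.6 m ✓

D ≈ 352 mm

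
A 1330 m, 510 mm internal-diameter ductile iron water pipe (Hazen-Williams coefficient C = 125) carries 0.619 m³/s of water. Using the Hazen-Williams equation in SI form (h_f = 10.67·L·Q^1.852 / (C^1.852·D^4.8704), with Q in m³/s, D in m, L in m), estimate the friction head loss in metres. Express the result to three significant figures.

h_f ≈ 20.3 m

h_f = 10.67·1330·0.619^1.852 / (125^1.852·0.510^4.8704) = 20.28 m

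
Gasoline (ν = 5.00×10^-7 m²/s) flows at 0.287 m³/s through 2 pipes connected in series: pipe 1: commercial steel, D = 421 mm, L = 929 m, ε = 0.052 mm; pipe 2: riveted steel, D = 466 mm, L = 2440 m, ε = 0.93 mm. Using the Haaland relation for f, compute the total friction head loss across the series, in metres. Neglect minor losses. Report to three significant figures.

H ≈ 24.1 m

Pipe 1: V = 2.062 m/s, Re = 1.74×10^6, ε/D = 1.24×10^-4, f = 0.01322, h_1 = f(L/D)V²/2g = 6.319 m
Pipe 2: V = 1.683 m/s, Re = 1.57×10^6, ε/D = 0.00200, f = 0.02356, h_2 = f(L/D)V²/2g = 17.80 m
Series → Q common, losses add: H = Σh = 24.12 m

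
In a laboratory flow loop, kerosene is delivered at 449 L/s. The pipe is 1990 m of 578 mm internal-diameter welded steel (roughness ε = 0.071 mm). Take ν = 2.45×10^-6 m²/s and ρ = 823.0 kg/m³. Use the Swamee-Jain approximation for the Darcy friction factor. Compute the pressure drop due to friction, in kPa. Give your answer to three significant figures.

V = 4Q/(πD²) = 4·0.449/(π·0.578²) = 1.711 m/s
Re = VD/ν = 1.711·0.578/2.45×10^-6 = 4.04×10^5 → turbulent
ε/D = 0.071/578 = 1.23×10^-4
Swamee-Jain: f = 0.01508
h_f = f(L/D)V²/(2g) = 0.01508·(1990/0.578)·1.711²/(2·9.81) = 7.751 m
Δp = ρg·h_f = 823.0·9.81·7.751 = 62.58 kPa

Δp ≈ 62.6 kPa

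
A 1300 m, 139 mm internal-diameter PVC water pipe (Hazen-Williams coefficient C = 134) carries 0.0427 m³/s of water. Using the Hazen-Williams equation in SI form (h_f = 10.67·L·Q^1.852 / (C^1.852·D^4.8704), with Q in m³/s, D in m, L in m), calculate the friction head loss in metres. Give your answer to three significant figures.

h_f ≈ 69.2 m

h_f = 10.67·1300·0.0427^1.852 / (134^1.852·0.139^4.8704) = 69.20 m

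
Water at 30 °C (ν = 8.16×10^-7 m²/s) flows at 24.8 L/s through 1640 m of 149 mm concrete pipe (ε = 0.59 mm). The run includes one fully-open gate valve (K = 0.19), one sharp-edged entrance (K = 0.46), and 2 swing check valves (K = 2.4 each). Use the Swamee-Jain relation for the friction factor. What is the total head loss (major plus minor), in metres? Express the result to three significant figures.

H_L ≈ 33.4 m

V = 4Q/(πD²) = 1.422 m/s; V²/2g = 0.1031 m
Re = 2.60×10^5, ε/D = 0.00396 → f = 0.02892 (Swamee-Jain)
Major: h_f = f(L/D)·V²/2g = 0.02892·11007·0.1031 = 32.81 m
Minor: ΣK = 5.45; h_m = ΣK·V²/2g = 0.5619 m
Total H_L = 32.81 + 0.5619 = 33.38 m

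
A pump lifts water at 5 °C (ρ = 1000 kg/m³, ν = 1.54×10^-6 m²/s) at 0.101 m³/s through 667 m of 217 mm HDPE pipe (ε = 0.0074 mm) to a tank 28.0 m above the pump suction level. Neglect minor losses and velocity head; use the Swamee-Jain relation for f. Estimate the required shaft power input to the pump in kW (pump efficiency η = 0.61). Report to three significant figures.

V = 4Q/(πD²) = 2.731 m/s; Re = 3.85×10^5; ε/D = 3.41×10^-5; f = 0.01418
h_f = f(L/D)V²/2g = 16.56 m
Total head H = z + h_f = 28.0 + 16.56 = 44.56 m
P_hyd = ρgQH = 1000·9.81·0.101·44.56 = 44.15 kW
P_shaft = P_hyd/η = 44.15/0.61 = 72.38 kW

P_shaft ≈ 72.4 kW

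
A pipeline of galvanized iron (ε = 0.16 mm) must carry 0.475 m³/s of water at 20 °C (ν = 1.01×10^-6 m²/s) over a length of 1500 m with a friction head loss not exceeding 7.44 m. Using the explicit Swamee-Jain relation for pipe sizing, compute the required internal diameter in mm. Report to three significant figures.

Swamee-Jain (Type III): D = 0.66·[ε^1.25·(LQ²/(gh_f))^4.75 + ν·Q^9.4·(L/(gh_f))^5.2]^0.04
LQ²/(gh_f) = 4.637; L/(gh_f) = 20.55
Term 1 = ε^1.25·(…)^4.75 = 0.0263; Term 2 = ν·Q^9.4·(…)^5.2 = 0.00620
D = 0.66·(0.0263 + 0.00620)^0.04 = 0.5755 m = 575 mm
Check: V = 1.83 m/s, Re = 1.04×10^6, f = 0.01553, h_f = 6.88 m ≈ 7.44 m ✓

D ≈ 575 mm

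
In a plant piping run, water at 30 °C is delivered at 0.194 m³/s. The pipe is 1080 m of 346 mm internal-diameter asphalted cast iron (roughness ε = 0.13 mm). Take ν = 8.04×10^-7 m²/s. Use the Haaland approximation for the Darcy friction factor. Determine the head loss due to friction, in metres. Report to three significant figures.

V = 4Q/(πD²) = 4·0.194/(π·0.346²) = 2.063 m/s
Re = VD/ν = 2.063·0.346/8.04×10^-7 = 8.88×10^5 → turbulent
ε/D = 0.13/346 = 3.76×10^-4
Haaland: f = 0.01631
h_f = f(L/D)V²/(2g) = 0.01631·(1080/0.346)·2.063²/(2·9.81) = 11.05 m

h_f ≈ 11.0 m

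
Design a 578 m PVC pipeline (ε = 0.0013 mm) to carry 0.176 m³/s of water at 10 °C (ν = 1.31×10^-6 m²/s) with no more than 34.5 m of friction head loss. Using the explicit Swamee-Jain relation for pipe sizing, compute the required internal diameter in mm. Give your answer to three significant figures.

D ≈ 223 mm

Swamee-Jain (Type III): D = 0.66·[ε^1.25·(LQ²/(gh_f))^4.75 + ν·Q^9.4·(L/(gh_f))^5.2]^0.04
LQ²/(gh_f) = 0.05290; L/(gh_f) = 1.708
Term 1 = ε^1.25·(…)^4.75 = 3.79×10^-14; Term 2 = ν·Q^9.4·(…)^5.2 = 1.71×10^-12
D = 0.66·(3.79×10^-14 + 1.71×10^-12)^0.04 = 0.2235 m = 223 mm
Check: V = 4.49 m/s, Re = 7.65×10^5, f = 0.01227, h_f = 32.6 m ≈ 34.5 m ✓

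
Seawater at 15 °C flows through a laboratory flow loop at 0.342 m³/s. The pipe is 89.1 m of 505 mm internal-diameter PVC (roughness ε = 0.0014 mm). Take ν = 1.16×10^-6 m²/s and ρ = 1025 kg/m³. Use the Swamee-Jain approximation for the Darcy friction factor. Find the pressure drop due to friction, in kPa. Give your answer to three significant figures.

Δp ≈ 3.23 kPa

V = 4Q/(πD²) = 4·0.342/(π·0.505²) = 1.707 m/s
Re = VD/ν = 1.707·0.505/1.16×10^-6 = 7.43×10^5 → turbulent
ε/D = 0.0014/505 = 2.77×10^-6
Swamee-Jain: f = 0.01227
h_f = f(L/D)V²/(2g) = 0.01227·(89.1/0.505)·1.707²/(2·9.81) = 0.3216 m
Δp = ρg·h_f = 1025·9.81·0.3216 = 3.234 kPa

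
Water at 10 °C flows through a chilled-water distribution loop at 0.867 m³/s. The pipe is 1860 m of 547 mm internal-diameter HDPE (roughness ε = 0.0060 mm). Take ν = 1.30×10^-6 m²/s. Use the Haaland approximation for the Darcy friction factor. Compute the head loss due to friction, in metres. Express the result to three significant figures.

V = 4Q/(πD²) = 4·0.867/(π·0.547²) = 3.689 m/s
Re = VD/ν = 3.689·0.547/1.30×10^-6 = 1.55×10^6 → turbulent
ε/D = 0.0060/547 = 1.10×10^-5
Haaland: f = 0.01105
h_f = f(L/D)V²/(2g) = 0.01105·(1860/0.547)·3.689²/(2·9.81) = 26.06 m

h_f ≈ 26.1 m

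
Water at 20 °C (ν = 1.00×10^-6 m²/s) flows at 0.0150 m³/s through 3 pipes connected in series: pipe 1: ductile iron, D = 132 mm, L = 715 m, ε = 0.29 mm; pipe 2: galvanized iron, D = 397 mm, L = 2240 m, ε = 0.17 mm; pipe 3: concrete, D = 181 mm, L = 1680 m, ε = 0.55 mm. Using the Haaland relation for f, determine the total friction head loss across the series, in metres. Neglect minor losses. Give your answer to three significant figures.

H ≈ 12.8 m

Pipe 1: V = 1.096 m/s, Re = 1.45×10^5, ε/D = 0.00220, f = 0.02507, h_1 = f(L/D)V²/2g = 8.316 m
Pipe 2: V = 0.1212 m/s, Re = 4.81×10^4, ε/D = 4.28×10^-4, f = 0.02218, h_2 = f(L/D)V²/2g = 0.09367 m
Pipe 3: V = 0.5830 m/s, Re = 1.06×10^5, ε/D = 0.00304, f = 0.02742, h_3 = f(L/D)V²/2g = 4.408 m
Series → Q common, losses add: H = Σh = 12.82 m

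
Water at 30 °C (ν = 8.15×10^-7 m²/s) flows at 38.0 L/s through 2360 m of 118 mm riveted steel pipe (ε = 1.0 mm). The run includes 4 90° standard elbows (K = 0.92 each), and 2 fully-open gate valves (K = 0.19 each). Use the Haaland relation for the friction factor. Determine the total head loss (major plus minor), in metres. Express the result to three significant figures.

H_L ≈ 446 m

V = 4Q/(πD²) = 3.475 m/s; V²/2g = 0.6154 m
Re = 5.03×10^5, ε/D = 0.00847 → f = 0.03606 (Haaland)
Major: h_f = f(L/D)·V²/2g = 0.03606·20000·0.6154 = 443.9 m
Minor: ΣK = 4.06; h_m = ΣK·V²/2g = 2.499 m
Total H_L = 443.9 + 2.499 = 446.4 m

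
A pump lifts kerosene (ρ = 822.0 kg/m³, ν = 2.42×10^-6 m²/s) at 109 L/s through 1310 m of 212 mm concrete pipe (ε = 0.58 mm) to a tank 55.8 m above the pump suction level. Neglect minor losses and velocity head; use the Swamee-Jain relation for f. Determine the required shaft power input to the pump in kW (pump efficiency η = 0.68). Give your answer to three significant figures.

V = 4Q/(πD²) = 3.088 m/s; Re = 2.71×10^5; ε/D = 0.00274; f = 0.02619
h_f = f(L/D)V²/2g = 78.65 m
Total head H = z + h_f = 55.8 + 78.65 = 134.4 m
P_hyd = ρgQH = 822.0·9.81·0.109·134.4 = 118.2 kW
P_shaft = P_hyd/η = 118.2/0.68 = 173.8 kW

P_shaft ≈ 174 kW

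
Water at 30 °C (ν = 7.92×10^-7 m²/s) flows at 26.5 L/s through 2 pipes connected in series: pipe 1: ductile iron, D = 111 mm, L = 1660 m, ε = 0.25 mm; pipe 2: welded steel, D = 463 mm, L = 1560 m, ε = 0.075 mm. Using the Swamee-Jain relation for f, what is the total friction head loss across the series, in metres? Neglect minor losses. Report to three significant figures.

Pipe 1: V = 2.738 m/s, Re = 3.84×10^5, ε/D = 0.00225, f = 0.02474, h_1 = f(L/D)V²/2g = 141.4 m
Pipe 2: V = 0.1574 m/s, Re = 9.20×10^4, ε/D = 1.62×10^-4, f = 0.01907, h_2 = f(L/D)V²/2g = 0.08112 m
Series → Q common, losses add: H = Σh = 141.5 m

H ≈ 142 m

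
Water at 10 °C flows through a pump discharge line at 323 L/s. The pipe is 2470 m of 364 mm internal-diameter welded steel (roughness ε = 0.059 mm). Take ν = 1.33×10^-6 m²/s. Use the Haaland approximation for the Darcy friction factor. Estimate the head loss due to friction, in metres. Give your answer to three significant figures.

V = 4Q/(πD²) = 4·0.323/(π·0.364²) = 3.104 m/s
Re = VD/ν = 3.104·0.364/1.33×10^-6 = 8.49×10^5 → turbulent
ε/D = 0.059/364 = 1.62×10^-4
Haaland: f = 0.01430
h_f = f(L/D)V²/(2g) = 0.01430·(2470/0.364)·3.104²/(2·9.81) = 47.67 m

h_f ≈ 47.7 m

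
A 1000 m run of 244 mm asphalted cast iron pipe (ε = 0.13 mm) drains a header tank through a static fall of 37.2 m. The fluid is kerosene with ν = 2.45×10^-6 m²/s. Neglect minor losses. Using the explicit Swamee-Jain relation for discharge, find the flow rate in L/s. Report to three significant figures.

Q ≈ 146 L/s

Swamee-Jain (Type II): Q = -0.965·√(gD⁵h_f/L)·ln[ε/(3.7D) + √(3.17ν²L/(gD³h_f))]
√(gD⁵h_f/L) = √(9.81·0.244⁵·37.2/1000) = 0.01777
ε/(3.7D) = 1.44×10^-4; √(3.17ν²L/(gD³h_f)) = 5.99×10^-5
Q = -0.965·0.01777·ln(2.039×10^-4) = 0.1457 m³/s
Check: V = 3.12 m/s, Re = 3.10×10^5, f = 0.01847, h_f = 37.5 m ≈ 37.2 m ✓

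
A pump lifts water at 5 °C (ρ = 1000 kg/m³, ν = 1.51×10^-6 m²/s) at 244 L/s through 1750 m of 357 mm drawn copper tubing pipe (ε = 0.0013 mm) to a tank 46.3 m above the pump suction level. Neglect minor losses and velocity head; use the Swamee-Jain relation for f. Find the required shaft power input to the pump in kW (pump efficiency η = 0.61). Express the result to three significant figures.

P_shaft ≈ 256 kW

V = 4Q/(πD²) = 2.438 m/s; Re = 5.76×10^5; ε/D = 3.64×10^-6; f = 0.01283
h_f = f(L/D)V²/2g = 19.05 m
Total head H = z + h_f = 46.3 + 19.05 = 65.35 m
P_hyd = ρgQH = 1000·9.81·0.244·65.35 = 156.4 kW
P_shaft = P_hyd/η = 156.4/0.61 = 256.4 kW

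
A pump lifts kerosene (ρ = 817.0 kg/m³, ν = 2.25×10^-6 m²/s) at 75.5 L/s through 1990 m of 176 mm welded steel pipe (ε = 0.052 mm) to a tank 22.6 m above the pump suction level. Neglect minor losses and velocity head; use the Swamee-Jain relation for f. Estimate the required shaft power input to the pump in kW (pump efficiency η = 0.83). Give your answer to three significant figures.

V = 4Q/(πD²) = 3.103 m/s; Re = 2.43×10^5; ε/D = 2.95×10^-4; f = 0.01739
h_f = f(L/D)V²/2g = 96.51 m
Total head H = z + h_f = 22.6 + 96.51 = 119.1 m
P_hyd = ρgQH = 817.0·9.81·0.0755·119.1 = 72.08 kW
P_shaft = P_hyd/η = 72.08/0.83 = 86.84 kW

P_shaft ≈ 86.8 kW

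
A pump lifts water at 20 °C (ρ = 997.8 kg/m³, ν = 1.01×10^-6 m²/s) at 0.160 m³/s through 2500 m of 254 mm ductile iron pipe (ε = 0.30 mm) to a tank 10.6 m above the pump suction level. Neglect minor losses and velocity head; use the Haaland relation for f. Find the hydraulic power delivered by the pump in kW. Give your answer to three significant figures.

P_hyd ≈ 179 kW

V = 4Q/(πD²) = 3.158 m/s; Re = 7.94×10^5; ε/D = 0.00118; f = 0.02079
h_f = f(L/D)V²/2g = 104.0 m
Total head H = z + h_f = 10.6 + 104.0 = 114.6 m
P_hyd = ρgQH = 997.8·9.81·0.160·114.6 = 179.5 kW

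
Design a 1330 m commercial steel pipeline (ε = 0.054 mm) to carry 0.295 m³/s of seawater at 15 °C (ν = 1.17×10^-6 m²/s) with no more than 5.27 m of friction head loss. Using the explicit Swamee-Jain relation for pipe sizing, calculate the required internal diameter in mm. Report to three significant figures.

Swamee-Jain (Type III): D = 0.66·[ε^1.25·(LQ²/(gh_f))^4.75 + ν·Q^9.4·(L/(gh_f))^5.2]^0.04
LQ²/(gh_f) = 2.239; L/(gh_f) = 25.73
Term 1 = ε^1.25·(…)^4.75 = 2.13×10^-4; Term 2 = ν·Q^9.4·(…)^5.2 = 2.62×10^-4
D = 0.66·(2.13×10^-4 + 2.62×10^-4)^0.04 = 0.4860 m = 486 mm
Check: V = 1.59 m/s, Re = 6.61×10^5, f = 0.01418, h_f = 5.00 m ≈ 5.27 m ✓

D ≈ 486 mm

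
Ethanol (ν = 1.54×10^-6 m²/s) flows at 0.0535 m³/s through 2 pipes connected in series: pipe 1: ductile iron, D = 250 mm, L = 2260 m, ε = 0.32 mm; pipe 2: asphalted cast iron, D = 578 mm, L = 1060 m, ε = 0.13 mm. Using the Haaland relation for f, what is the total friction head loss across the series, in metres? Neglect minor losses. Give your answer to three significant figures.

H ≈ 12.2 m

Pipe 1: V = 1.090 m/s, Re = 1.77×10^5, ε/D = 0.00128, f = 0.02209, h_1 = f(L/D)V²/2g = 12.09 m
Pipe 2: V = 0.2039 m/s, Re = 7.65×10^4, ε/D = 2.25×10^-4, f = 0.01974, h_2 = f(L/D)V²/2g = 0.07670 m
Series → Q common, losses add: H = Σh = 12.17 m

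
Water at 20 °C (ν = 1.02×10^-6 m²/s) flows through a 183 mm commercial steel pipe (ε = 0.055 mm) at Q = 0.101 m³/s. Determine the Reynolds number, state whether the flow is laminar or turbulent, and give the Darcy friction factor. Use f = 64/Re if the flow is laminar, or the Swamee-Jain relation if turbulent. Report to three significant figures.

Re ≈ 6.89×10^5; turbulent; f ≈ 0.0161

V = 4Q/(πD²) = 3.840 m/s
Re = VD/ν = 3.840·0.183/1.02×10^-6 = 6.89×10^5
Re > 4000 → turbulent; ε/D = 3.01×10^-4
Swamee-Jain: f = 0.01605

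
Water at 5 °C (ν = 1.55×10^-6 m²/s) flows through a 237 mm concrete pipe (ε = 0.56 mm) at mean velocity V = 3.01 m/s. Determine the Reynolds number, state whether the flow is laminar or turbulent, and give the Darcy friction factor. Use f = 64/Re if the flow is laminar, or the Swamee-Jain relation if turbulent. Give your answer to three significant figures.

Re = VD/ν = 3.010·0.237/1.55×10^-6 = 4.60×10^5
Re > 4000 → turbulent; ε/D = 0.00236
Swamee-Jain: f = 0.02496

Re ≈ 4.60×10^5; turbulent; f ≈ 0.0250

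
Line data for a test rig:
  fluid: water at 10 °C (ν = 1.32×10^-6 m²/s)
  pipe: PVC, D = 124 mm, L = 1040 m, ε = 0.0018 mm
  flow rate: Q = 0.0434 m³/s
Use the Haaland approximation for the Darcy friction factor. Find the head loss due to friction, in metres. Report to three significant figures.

h_f ≈ 78.2 m

V = 4Q/(πD²) = 4·0.0434/(π·0.124²) = 3.594 m/s
Re = VD/ν = 3.594·0.124/1.32×10^-6 = 3.38×10^5 → turbulent
ε/D = 0.0018/124 = 1.45×10^-5
Haaland: f = 0.01416
h_f = f(L/D)V²/(2g) = 0.01416·(1040/0.124)·3.594²/(2·9.81) = 78.17 m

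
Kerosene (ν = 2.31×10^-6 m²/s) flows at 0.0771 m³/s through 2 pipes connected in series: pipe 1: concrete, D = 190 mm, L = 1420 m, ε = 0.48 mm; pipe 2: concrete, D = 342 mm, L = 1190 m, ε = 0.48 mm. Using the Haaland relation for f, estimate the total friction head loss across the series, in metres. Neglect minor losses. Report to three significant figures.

Pipe 1: V = 2.719 m/s, Re = 2.24×10^5, ε/D = 0.00253, f = 0.02560, h_1 = f(L/D)V²/2g = 72.11 m
Pipe 2: V = 0.8393 m/s, Re = 1.24×10^5, ε/D = 0.00140, f = 0.02295, h_2 = f(L/D)V²/2g = 2.866 m
Series → Q common, losses add: H = Σh = 74.97 m

H ≈ 75.0 m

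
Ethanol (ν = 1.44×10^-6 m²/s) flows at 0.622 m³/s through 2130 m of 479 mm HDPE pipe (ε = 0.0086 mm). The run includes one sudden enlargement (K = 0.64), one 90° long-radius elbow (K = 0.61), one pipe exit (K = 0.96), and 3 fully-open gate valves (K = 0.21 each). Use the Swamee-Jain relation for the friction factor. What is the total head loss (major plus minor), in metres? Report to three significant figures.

H_L ≈ 33.6 m

V = 4Q/(πD²) = 3.452 m/s; V²/2g = 0.6072 m
Re = 1.15×10^6, ε/D = 1.80×10^-5 → f = 0.01181 (Swamee-Jain)
Major: h_f = f(L/D)·V²/2g = 0.01181·4447·0.6072 = 31.88 m
Minor: ΣK = 2.84; h_m = ΣK·V²/2g = 1.725 m
Total H_L = 31.88 + 1.725 = 33.61 m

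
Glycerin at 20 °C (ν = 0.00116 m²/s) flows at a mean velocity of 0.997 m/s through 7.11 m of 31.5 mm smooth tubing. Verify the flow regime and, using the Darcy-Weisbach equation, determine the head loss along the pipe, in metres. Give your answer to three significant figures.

h_f ≈ 27.0 m

Re = VD/ν = 0.997·0.03150/0.00116 = 27.1 → laminar (Re < 2300)
f = 64/Re = 2.364
h_f = f(L/D)V²/(2g) = 2.364·(7.11/0.03150)·0.997²/(2·9.81) = 27.03 m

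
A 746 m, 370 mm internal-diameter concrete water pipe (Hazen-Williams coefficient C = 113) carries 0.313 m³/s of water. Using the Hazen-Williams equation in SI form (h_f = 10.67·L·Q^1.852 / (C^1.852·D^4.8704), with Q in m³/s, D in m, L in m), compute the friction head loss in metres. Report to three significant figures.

h_f = 10.67·746·0.313^1.852 / (113^1.852·0.370^4.8704) = 18.51 m

h_f ≈ 18.5 m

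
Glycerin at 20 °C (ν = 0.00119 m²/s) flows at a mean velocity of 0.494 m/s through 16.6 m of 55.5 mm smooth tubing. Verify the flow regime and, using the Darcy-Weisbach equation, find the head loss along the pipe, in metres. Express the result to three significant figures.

Re = VD/ν = 0.494·0.05550/0.00119 = 23.0 → laminar (Re < 2300)
f = 64/Re = 2.778
h_f = f(L/D)V²/(2g) = 2.778·(16.6/0.05550)·0.494²/(2·9.81) = 10.33 m

h_f ≈ 10.3 m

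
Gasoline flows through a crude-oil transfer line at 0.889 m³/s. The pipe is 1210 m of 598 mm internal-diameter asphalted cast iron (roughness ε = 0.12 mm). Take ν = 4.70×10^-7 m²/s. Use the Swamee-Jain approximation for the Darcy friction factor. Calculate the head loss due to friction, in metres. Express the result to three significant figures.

h_f ≈ 14.5 m

V = 4Q/(πD²) = 4·0.889/(π·0.598²) = 3.165 m/s
Re = VD/ν = 3.165·0.598/4.70×10^-7 = 4.03×10^6 → turbulent
ε/D = 0.12/598 = 2.01×10^-4
Swamee-Jain: f = 0.01406
h_f = f(L/D)V²/(2g) = 0.01406·(1210/0.598)·3.165²/(2·9.81) = 14.53 m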